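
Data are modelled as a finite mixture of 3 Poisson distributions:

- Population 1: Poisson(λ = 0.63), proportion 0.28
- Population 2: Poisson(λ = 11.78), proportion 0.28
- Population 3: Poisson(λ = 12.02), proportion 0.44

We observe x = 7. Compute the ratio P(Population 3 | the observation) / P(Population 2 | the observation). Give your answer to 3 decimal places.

1.424

Since P(k|x) ∝ π_k f_k(x), the posterior odds are π_i f_i(x) / (π_j f_j(x)).
Evaluate each component's likelihood at the observed value:
  f_1 = 4.16244e-06
  f_2 = 0.0478187
  f_3 = 0.0433193
Odds = (0.44/0.28) × (0.0433193/0.0478187) = 1.57143 × 0.905907 ≈ 1.424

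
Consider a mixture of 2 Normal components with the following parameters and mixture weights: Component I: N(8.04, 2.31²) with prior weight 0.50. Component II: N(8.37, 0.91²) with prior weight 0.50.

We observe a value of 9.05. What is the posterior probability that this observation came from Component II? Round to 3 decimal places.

0.679

The responsibility of component k is P(Z=k) f_k(x) divided by Σ_j P(Z=j) f_j(x).
Component likelihoods at x = 9.05:
  f_I = 0.156959
  f_II = 0.331602
Weight by the priors:
  P(Z=I)·f_I = 0.50 × 0.156959 = 0.0784795
  P(Z=II)·f_II = 0.50 × 0.331602 = 0.165801
Sum: 0.0784795 + 0.165801 = 0.24428
Responsibility of Component II: 0.165801 / 0.24428 ≈ 0.679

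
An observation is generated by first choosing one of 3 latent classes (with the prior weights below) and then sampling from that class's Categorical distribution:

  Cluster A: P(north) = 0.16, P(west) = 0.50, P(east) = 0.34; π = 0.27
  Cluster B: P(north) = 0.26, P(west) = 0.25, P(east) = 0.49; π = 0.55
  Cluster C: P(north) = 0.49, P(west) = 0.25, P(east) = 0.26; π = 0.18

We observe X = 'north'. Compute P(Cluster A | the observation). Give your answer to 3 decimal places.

Apply Bayes' rule: the posterior for each component is proportional to its prior times its likelihood at x.
Evaluate each component's likelihood at the observed value:
  f_A = 0.16
  f_B = 0.26
  f_C = 0.49
Prior × likelihood for each component:
  w_A·f_A = 0.27 × 0.16 = 0.0432
  w_B·f_B = 0.55 × 0.26 = 0.143
  w_C·f_C = 0.18 × 0.49 = 0.0882
Evidence: 0.0432 + 0.143 + 0.0882 = 0.2744
Responsibility of Cluster A: 0.0432 / 0.2744 ≈ 0.157

0.157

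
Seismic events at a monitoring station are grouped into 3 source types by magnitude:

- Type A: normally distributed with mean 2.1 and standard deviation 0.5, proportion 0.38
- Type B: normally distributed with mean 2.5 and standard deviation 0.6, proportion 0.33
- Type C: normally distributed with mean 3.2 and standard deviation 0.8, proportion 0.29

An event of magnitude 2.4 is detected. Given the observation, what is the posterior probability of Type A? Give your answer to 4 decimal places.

Posterior ∝ prior × likelihood, so P(k | x) ∝ π_k f_k(x); normalise over all components.
Normal densities:
  p_A = (1/(0.5·√(2π)))·exp(−(2.4−2.1)²/(2·0.5²)) = 0.797885·exp(-0.18000) = 0.666449
  p_B = (1/(0.6·√(2π)))·exp(−(2.4−2.5)²/(2·0.6²)) = 0.664904·exp(-0.01389) = 0.655733
  p_C = (1/(0.8·√(2π)))·exp(−(2.4−3.2)²/(2·0.8²)) = 0.498678·exp(-0.50000) = 0.302463
Prior × likelihood for each component:
  π_A·p_A = 0.38 × 0.666449 = 0.253251
  π_B·p_B = 0.33 × 0.655733 = 0.216392
  π_C·p_C = 0.29 × 0.302463 = 0.0877144
Marginal: 0.253251 + 0.216392 + 0.0877144 = 0.557357
Responsibility of Type A: 0.253251 / 0.557357 ≈ 0.4544

0.4544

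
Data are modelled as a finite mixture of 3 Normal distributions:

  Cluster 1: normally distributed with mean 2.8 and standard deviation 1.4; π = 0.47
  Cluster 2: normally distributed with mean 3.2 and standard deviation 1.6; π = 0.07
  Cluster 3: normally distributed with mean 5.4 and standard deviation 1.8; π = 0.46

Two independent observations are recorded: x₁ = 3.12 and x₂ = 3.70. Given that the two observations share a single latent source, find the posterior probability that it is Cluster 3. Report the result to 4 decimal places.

P(component k | x) = π_k·f_k(x) / marginal(x), where marginal(x) = Σ_j π_j·f_j(x).
Since both observations come from the same component, the likelihood for component k is f_k(x₁)·f_k(x₂).
  f_1 = [(1/(1.4·√(2π)))·exp(−(3.12−2.8)²/(2·1.4²)) = 0.284959·exp(-0.02612) = 0.277611] × [0.231762] = 0.0643398
  f_2 = [(1/(1.6·√(2π)))·exp(−(3.12−3.2)²/(2·1.6²)) = 0.249339·exp(-0.00125) = 0.249027] × [0.237457] = 0.0591332
  f_3 = [(1/(1.8·√(2π)))·exp(−(3.12−5.4)²/(2·1.8²)) = 0.221635·exp(-0.80222) = 0.0993658] × [0.141889] = 0.0140989
Prior × likelihood for each component:
  π_1·f_1 = 0.47 × 0.0643398 = 0.0302397
  π_2·f_2 = 0.07 × 0.0591332 = 0.00413933
  π_3·f_3 = 0.46 × 0.0140989 = 0.00648548
Sum: 0.0302397 + 0.00413933 + 0.00648548 = 0.0408645
So the posterior for Cluster 3 is 0.00648548 / 0.0408645 ≈ 0.1587.

0.1587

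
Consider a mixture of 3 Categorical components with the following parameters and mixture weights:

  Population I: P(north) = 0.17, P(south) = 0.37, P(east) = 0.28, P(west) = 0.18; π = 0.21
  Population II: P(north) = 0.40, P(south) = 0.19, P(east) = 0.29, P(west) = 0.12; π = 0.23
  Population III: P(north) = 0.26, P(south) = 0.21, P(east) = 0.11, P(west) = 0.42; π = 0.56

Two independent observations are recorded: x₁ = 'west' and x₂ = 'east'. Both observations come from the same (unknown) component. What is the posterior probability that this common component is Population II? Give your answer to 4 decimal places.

P(component k | x) = π_k·f_k(x) / marginal(x), where marginal(x) = Σ_j π_j·f_j(x).
Since both observations come from the same component, the likelihood for component k is f_k(x₁)·f_k(x₂).
  L_I = [P(west | comp) = 0.18] × [0.28] = 0.0504
  L_II = [P(west | comp) = 0.12] × [0.29] = 0.0348
  L_III = [P(west | comp) = 0.42] × [0.11] = 0.0462
Prior × likelihood for each component:
  π_I·L_I = 0.21 × 0.0504 = 0.010584
  π_II·L_II = 0.23 × 0.0348 = 0.008004
  π_III·L_III = 0.56 × 0.0462 = 0.025872
Sum: 0.010584 + 0.008004 + 0.025872 = 0.04446
P(Population II | x₁, x₂) ≈ 0.1800

0.1800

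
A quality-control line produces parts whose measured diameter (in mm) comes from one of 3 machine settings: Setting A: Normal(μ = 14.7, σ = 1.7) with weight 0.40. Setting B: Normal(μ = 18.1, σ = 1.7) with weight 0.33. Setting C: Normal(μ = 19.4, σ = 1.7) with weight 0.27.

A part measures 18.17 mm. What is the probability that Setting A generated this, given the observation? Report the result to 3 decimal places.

Apply Bayes' rule: the posterior for each component is proportional to its prior times its likelihood at x.
Normal densities:
  L_A = 0.0292239
  L_B = 0.234473
  L_C = 0.180628
Prior × likelihood for each component:
  w_A·L_A = 0.40 × 0.0292239 = 0.0116896
  w_B·L_B = 0.33 × 0.234473 = 0.0773761
  w_C·L_C = 0.27 × 0.180628 = 0.0487696
Evidence: 0.0116896 + 0.0773761 + 0.0487696 = 0.137835
So the posterior for Setting A is 0.0116896 / 0.137835 ≈ 0.085.

0.085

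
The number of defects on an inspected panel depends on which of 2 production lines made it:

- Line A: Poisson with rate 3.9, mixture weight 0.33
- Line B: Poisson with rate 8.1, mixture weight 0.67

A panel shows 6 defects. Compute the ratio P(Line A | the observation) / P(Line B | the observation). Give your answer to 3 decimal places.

Since P(k|x) ∝ π_k f_k(x), the posterior odds are π_i f_i(x) / (π_j f_j(x)).
Component likelihoods at x = 6 defects:
  L_A = e^(−3.9)·3.9^6/6! = 0.0989251
  L_B = e^(−8.1)·8.1^6/6! = 0.119067
0.0326453 / 0.0797751 ≈ 0.409

0.409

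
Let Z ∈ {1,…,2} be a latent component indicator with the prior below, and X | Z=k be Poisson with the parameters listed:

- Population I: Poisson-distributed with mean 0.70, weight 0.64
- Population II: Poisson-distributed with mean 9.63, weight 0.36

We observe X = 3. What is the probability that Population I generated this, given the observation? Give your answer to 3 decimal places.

P(component k | x) = π_k·f_k(x) / marginal(x), where marginal(x) = Σ_j π_j·f_j(x).
Component likelihoods at x = 3:
  p_I = 0.0283881
  p_II = 0.00978299
Weight by the priors:
  π_I·p_I = 0.64 × 0.0283881 = 0.0181684
  π_II·p_II = 0.36 × 0.00978299 = 0.00352188
Sum: 0.0181684 + 0.00352188 = 0.0216903
Responsibility of Population I: 0.0181684 / 0.0216903 ≈ 0.838

0.838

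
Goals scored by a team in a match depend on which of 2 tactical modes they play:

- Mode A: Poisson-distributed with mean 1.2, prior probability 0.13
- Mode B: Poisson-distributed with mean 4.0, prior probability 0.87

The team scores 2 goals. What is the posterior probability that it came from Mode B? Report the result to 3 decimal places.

0.819

By Bayes' theorem, P(k | x) = π_k f_k(x) / Σ_j π_j f_j(x).
Component likelihoods at x = 2 goals:
  p_A = e^(−1.2)·1.2^2/2! = 0.21686
  p_B = e^(−4.0)·4.0^2/2! = 0.146525
Prior × likelihood for each component:
  π_A·p_A = 0.13 × 0.21686 = 0.0281918
  π_B·p_B = 0.87 × 0.146525 = 0.127477
Sum: 0.0281918 + 0.127477 = 0.155669
P(Mode B | x) ≈ 0.819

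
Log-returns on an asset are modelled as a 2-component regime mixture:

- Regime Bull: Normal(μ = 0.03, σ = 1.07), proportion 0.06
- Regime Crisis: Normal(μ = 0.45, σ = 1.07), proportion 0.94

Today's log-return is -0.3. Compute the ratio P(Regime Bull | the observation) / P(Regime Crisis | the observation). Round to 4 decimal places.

Since P(k|x) ∝ π_k f_k(x), the posterior odds are π_i f_i(x) / (π_j f_j(x)).
Normal densities:
  f_Bull = (1/(1.07·√(2π)))·exp(−(-0.3−0.03)²/(2·1.07²)) = 0.372843·exp(-0.04756) = 0.355526
  f_Crisis = (1/(1.07·√(2π)))·exp(−(-0.3−0.45)²/(2·1.07²)) = 0.372843·exp(-0.24565) = 0.291635
Odds = (0.06/0.94) × (0.355526/0.291635) = 0.0638298 × 1.21908 ≈ 0.0778

0.0778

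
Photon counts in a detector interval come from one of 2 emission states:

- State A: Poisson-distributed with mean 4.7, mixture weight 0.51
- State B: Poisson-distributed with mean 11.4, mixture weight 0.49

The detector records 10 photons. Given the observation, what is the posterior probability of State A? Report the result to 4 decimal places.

Apply Bayes' rule: the posterior for each component is proportional to its prior times its likelihood at x.
Evaluate each component's likelihood at the observed value:
  L_A = 0.0131835
  L_B = 0.114374
Prior × likelihood for each component:
  π_A·L_A = 0.51 × 0.0131835 = 0.0067236
  π_B·L_B = 0.49 × 0.114374 = 0.0560434
Marginal: 0.0067236 + 0.0560434 = 0.062767
P(State A | 10 photons) ≈ 0.1071

0.1071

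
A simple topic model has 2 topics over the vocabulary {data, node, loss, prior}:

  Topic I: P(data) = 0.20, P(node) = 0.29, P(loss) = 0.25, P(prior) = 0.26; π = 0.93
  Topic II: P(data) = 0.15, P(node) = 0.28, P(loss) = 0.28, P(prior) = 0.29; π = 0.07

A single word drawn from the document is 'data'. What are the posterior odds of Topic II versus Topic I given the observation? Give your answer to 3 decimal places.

0.056

Only the two components matter; the odds are (w_i f_i(x)) / (w_j f_j(x)).
Categorical probabilities:
  p_I = 0.2
  p_II = 0.15
Posterior odds = (w_II·p_II) / (w_I·p_I) = (0.07·0.15) / (0.93·0.2) = 0.0105 / 0.186 ≈ 0.056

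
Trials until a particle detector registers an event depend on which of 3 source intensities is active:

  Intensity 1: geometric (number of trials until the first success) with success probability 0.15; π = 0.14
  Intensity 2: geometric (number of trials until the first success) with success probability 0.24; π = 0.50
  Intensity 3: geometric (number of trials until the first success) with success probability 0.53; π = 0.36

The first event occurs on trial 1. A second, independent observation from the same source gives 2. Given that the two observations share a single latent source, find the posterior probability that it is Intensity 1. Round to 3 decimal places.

P(component k | x) = π_k·f_k(x) / marginal(x), where marginal(x) = Σ_j π_j·f_j(x).
Since both observations come from the same component, the likelihood for component k is f_k(x₁)·f_k(x₂).
  p_1 = [0.15·(1−0.15)^0 = 0.15·1 = 0.15] × [0.1275] = 0.019125
  p_2 = [0.24·(1−0.24)^0 = 0.24·1 = 0.24] × [0.1824] = 0.043776
  p_3 = [0.53·(1−0.53)^0 = 0.53·1 = 0.53] × [0.2491] = 0.132023
Prior × likelihood for each component:
  π_1·p_1 = 0.14 × 0.019125 = 0.0026775
  π_2·p_2 = 0.50 × 0.043776 = 0.021888
  π_3·p_3 = 0.36 × 0.132023 = 0.0475283
Sum: 0.0026775 + 0.021888 + 0.0475283 = 0.0720938
P(Intensity 1 | x₁, x₂) = 0.0026775 / 0.0720938 ≈ 0.037

0.037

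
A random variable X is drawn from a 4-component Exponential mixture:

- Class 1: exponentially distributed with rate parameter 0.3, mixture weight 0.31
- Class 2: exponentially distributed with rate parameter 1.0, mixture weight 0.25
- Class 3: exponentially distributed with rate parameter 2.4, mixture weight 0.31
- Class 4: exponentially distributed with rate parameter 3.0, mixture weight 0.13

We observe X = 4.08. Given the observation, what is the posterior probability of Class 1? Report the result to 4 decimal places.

0.8649

P(component k | x) = P(Z=k)·f_k(x) / marginal(x), where marginal(x) = Σ_j P(Z=j)·f_j(x).
Component likelihoods at x = 4.08:
  f_1 = 0.0882155
  f_2 = 0.0169075
  f_3 = 0.000134153
  f_4 = 1.44996e-05
Unnormalised posteriors:
  P(Z=1)·f_1 = 0.31 × 0.0882155 = 0.0273468
  P(Z=2)·f_2 = 0.25 × 0.0169075 = 0.00422687
  P(Z=3)·f_3 = 0.31 × 0.000134153 = 4.15874e-05
  P(Z=4)·f_4 = 0.13 × 1.44996e-05 = 1.88495e-06
Normaliser: 0.0273468 + 0.00422687 + 4.15874e-05 + 1.88495e-06 = 0.0316171
Responsibility of Class 1: 0.0273468 / 0.0316171 ≈ 0.8649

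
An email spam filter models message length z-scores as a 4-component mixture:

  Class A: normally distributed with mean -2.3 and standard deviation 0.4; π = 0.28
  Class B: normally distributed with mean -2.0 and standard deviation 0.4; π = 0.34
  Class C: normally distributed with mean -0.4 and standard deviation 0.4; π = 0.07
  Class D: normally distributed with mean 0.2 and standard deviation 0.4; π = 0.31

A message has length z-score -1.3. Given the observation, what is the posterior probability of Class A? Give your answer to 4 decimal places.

0.1342

By Bayes' theorem, P(k | x) = w_k f_k(x) / Σ_j w_j f_j(x).
Evaluate each component's likelihood at the observed value:
  p_A = 0.0438208
  p_B = 0.215693
  p_C = 0.0793491
  p_D = 0.000881489
Unnormalised posteriors:
  w_A·p_A = 0.28 × 0.0438208 = 0.0122698
  w_B·p_B = 0.34 × 0.215693 = 0.0733357
  w_C·p_C = 0.07 × 0.0793491 = 0.00555444
  w_D·p_D = 0.31 × 0.000881489 = 0.000273262
Sum: 0.0122698 + 0.0733357 + 0.00555444 + 0.000273262 = 0.0914332
P(Class A | the observation) = 0.0122698 / 0.0914332 ≈ 0.1342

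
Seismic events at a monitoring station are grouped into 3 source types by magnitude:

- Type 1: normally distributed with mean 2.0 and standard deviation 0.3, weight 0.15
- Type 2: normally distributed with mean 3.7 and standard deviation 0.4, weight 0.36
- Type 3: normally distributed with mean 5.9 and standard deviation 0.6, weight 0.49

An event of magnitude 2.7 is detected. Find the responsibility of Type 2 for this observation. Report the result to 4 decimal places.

P(component k | x) = P(Z=k)·f_k(x) / marginal(x), where marginal(x) = Σ_j P(Z=j)·f_j(x).
Evaluate each component's likelihood at the observed value:
  f_1 = 0.0874063
  f_2 = 0.0438208
  f_3 = 4.42717e-07
Prior × likelihood for each component:
  P(Z=1)·f_1 = 0.15 × 0.0874063 = 0.0131109
  P(Z=2)·f_2 = 0.36 × 0.0438208 = 0.0157755
  P(Z=3)·f_3 = 0.49 × 4.42717e-07 = 2.16931e-07
Marginal: 0.0131109 + 0.0157755 + 2.16931e-07 = 0.0288866
P(Type 2 | data) ≈ 0.5461

0.5461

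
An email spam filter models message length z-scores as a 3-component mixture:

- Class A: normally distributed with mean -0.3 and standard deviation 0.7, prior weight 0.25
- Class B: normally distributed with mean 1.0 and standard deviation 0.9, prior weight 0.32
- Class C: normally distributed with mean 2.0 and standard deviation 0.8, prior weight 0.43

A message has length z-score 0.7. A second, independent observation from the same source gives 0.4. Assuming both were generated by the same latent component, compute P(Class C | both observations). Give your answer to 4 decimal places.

0.0558

Posterior ∝ prior × likelihood, so P(k | x) ∝ w_k f_k(x); normalise over all components.
Since both observations come from the same component, the likelihood for component k is f_k(x₁)·f_k(x₂).
  f_A = [(1/(0.7·√(2π)))·exp(−(0.7−-0.3)²/(2·0.7²)) = 0.569918·exp(-1.02041) = 0.205426] × [0.345672] = 0.0710099
  f_B = [(1/(0.9·√(2π)))·exp(−(0.7−1.0)²/(2·0.9²)) = 0.443269·exp(-0.05556) = 0.419315] × [0.354942] = 0.148832
  f_C = [(1/(0.8·√(2π)))·exp(−(0.7−2.0)²/(2·0.8²)) = 0.498678·exp(-1.32031) = 0.133173] × [0.0674887] = 0.00898766
Unnormalised posteriors:
  w_A·f_A = 0.25 × 0.0710099 = 0.0177525
  w_B·f_B = 0.32 × 0.148832 = 0.0476264
  w_C·f_C = 0.43 × 0.00898766 = 0.00386469
Sum: 0.0177525 + 0.0476264 + 0.00386469 = 0.0692436
So the posterior for Class C is 0.00386469 / 0.0692436 ≈ 0.0558.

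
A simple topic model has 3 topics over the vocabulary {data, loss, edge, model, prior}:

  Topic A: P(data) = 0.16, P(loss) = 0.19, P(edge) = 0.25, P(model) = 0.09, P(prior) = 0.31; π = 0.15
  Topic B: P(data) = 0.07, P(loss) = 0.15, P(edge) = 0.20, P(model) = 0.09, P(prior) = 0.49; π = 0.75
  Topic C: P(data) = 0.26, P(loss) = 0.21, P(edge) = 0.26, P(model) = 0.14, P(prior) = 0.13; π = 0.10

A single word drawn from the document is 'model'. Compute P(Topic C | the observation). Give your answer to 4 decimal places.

0.1474

P(component k | x) = π_k·f_k(x) / marginal(x), where marginal(x) = Σ_j π_j·f_j(x).
Component likelihoods at x = 'model':
  p_A = P(model | comp) = 0.09
  p_B = P(model | comp) = 0.09
  p_C = P(model | comp) = 0.14
Multiply by the mixture weights:
  π_A·p_A = 0.15 × 0.09 = 0.0135
  π_B·p_B = 0.75 × 0.09 = 0.0675
  π_C·p_C = 0.10 × 0.14 = 0.014
Normaliser: 0.0135 + 0.0675 + 0.014 = 0.095
Responsibility of Topic C: 0.014 / 0.095 ≈ 0.1474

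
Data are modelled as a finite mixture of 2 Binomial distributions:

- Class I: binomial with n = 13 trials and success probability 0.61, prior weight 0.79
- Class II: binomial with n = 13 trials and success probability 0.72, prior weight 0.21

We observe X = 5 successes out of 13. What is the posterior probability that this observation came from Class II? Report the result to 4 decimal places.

The responsibility of component k is P(Z=k) f_k(x) divided by Σ_j P(Z=j) f_j(x).
Binomial probabilities:
  f_I = C(13,5)·0.61^5·0.39^8 = 1287·0.0844596·0.000535201 = 0.0581761
  f_II = C(13,5)·0.72^5·0.28^8 = 1287·0.193492·3.77802e-05 = 0.00940817
Multiply by the mixture weights:
  P(Z=I)·f_I = 0.79 × 0.0581761 = 0.0459591
  P(Z=II)·f_II = 0.21 × 0.00940817 = 0.00197572
Normaliser: 0.0459591 + 0.00197572 = 0.0479348
P(Class II | x) = 0.00197572 / 0.0479348 ≈ 0.0412

0.0412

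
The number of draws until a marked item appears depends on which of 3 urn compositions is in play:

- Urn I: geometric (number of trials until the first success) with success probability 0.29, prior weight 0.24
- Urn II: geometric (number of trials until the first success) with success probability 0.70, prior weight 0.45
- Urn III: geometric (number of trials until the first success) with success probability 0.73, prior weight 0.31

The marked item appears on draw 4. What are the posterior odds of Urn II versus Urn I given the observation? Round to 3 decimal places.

0.341

Only the two components matter; the odds are (π_i f_i(x)) / (π_j f_j(x)).
Evaluate each component's likelihood at the observed value:
  L_I = 0.29·(1−0.29)^3 = 0.29·0.357911 = 0.103794
  L_II = 0.70·(1−0.70)^3 = 0.70·0.027 = 0.0189
  L_III = 0.73·(1−0.73)^3 = 0.73·0.019683 = 0.0143686
Posterior odds = (π_II·L_II) / (π_I·L_I) = (0.45·0.0189) / (0.24·0.103794) = 0.008505 / 0.0249106 ≈ 0.341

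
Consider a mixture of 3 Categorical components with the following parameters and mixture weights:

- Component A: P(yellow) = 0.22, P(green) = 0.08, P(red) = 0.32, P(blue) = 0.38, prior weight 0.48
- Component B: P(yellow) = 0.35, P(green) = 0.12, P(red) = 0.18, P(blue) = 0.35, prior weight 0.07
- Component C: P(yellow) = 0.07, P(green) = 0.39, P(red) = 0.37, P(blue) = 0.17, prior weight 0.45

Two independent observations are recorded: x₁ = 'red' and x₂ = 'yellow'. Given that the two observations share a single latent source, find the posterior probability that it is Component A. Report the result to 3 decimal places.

0.678

The responsibility of component k is π_k f_k(x) divided by Σ_j π_j f_j(x).
Since both observations come from the same component, the likelihood for component k is f_k(x₁)·f_k(x₂).
  L_A = [0.32] × [0.22] = 0.0704
  L_B = [0.18] × [0.35] = 0.063
  L_C = [0.37] × [0.07] = 0.0259
Weight by the priors:
  π_A·L_A = 0.48 × 0.0704 = 0.033792
  π_B·L_B = 0.07 × 0.063 = 0.00441
  π_C·L_C = 0.45 × 0.0259 = 0.011655
Marginal: 0.033792 + 0.00441 + 0.011655 = 0.049857
P(Component A | x₁, x₂) = 0.033792 / 0.049857 ≈ 0.678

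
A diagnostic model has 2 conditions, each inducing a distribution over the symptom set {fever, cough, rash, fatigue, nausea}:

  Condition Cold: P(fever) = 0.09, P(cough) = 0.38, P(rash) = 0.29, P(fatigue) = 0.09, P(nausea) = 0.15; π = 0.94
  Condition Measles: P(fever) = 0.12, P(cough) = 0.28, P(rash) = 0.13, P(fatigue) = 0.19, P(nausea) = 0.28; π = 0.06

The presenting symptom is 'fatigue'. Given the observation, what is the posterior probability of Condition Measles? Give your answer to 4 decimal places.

0.1188

By Bayes' theorem, P(k | x) = π_k f_k(x) / Σ_j π_j f_j(x).
Component likelihoods at x = 'fatigue':
  f_Cold = 0.09
  f_Measles = 0.19
Multiply by the mixture weights:
  π_Cold·f_Cold = 0.94 × 0.09 = 0.0846
  π_Measles·f_Measles = 0.06 × 0.19 = 0.0114
Marginal: 0.0846 + 0.0114 = 0.096
P(Condition Measles | the observation) = 0.0114 / 0.096 ≈ 0.1188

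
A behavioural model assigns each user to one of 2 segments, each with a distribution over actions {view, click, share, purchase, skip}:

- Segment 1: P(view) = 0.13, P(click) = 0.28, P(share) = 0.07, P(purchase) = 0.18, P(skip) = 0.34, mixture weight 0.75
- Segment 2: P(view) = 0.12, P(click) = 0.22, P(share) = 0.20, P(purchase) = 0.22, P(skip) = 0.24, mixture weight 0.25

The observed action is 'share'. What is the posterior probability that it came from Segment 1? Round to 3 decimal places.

Apply Bayes' rule: the posterior for each component is proportional to its prior times its likelihood at x.
Component likelihoods at x = 'share':
  p_1 = P(share | comp) = 0.07
  p_2 = P(share | comp) = 0.20
Multiply by the mixture weights:
  π_1·p_1 = 0.75 × 0.07 = 0.0525
  π_2·p_2 = 0.25 × 0.2 = 0.05
Normaliser: 0.0525 + 0.05 = 0.1025
P(Segment 1 | 'share') ≈ 0.512

0.512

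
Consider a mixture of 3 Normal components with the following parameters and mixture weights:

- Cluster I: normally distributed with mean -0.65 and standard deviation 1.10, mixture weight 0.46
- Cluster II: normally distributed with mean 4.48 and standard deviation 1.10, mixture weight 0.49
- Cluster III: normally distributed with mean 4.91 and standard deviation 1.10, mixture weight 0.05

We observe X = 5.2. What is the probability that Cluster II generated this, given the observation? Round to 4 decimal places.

0.8912

Posterior ∝ prior × likelihood, so P(k | x) ∝ π_k f_k(x); normalise over all components.
Component likelihoods at x = 5.2:
  L_I = 2.61776e-07
  L_II = 0.292742
  L_III = 0.350288
Unnormalised posteriors:
  π_I·L_I = 0.46 × 2.61776e-07 = 1.20417e-07
  π_II·L_II = 0.49 × 0.292742 = 0.143444
  π_III·L_III = 0.05 × 0.350288 = 0.0175144
Sum: 1.20417e-07 + 0.143444 + 0.0175144 = 0.160958
So the posterior for Cluster II is 0.143444 / 0.160958 ≈ 0.8912.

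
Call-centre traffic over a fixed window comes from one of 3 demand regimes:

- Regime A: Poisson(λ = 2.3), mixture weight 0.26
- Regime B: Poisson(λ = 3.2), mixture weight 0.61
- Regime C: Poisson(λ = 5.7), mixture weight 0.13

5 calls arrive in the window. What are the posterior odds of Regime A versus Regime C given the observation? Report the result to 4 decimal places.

0.6411

Posterior odds = (P(Z=i) f_i(x)) / (P(Z=j) f_j(x)); the normalising sum cancels.
Poisson probabilities:
  L_A = e^(−2.3)·2.3^5/5! = 0.053775
  L_B = e^(−3.2)·3.2^5/5! = 0.113979
  L_C = e^(−5.7)·5.7^5/5! = 0.16777
Posterior odds = (P(Z=A)·L_A) / (P(Z=C)·L_C) = (0.26·0.053775) / (0.13·0.16777) = 0.0139815 / 0.0218101 ≈ 0.6411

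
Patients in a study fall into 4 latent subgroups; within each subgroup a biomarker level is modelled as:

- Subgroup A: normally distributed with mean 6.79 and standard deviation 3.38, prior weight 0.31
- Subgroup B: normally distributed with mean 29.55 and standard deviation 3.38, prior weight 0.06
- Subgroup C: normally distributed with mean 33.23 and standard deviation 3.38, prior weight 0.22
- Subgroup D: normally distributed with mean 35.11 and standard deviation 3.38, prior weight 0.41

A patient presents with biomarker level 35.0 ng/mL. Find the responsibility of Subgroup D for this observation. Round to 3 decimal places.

P(component k | x) = π_k·f_k(x) / marginal(x), where marginal(x) = Σ_j π_j·f_j(x).
Component likelihoods at x = 35.0 ng/mL:
  f_A = (1/(3.38·√(2π)))·exp(−(35.0−6.79)²/(2·3.38²)) = 0.118030·exp(-34.82914) = 8.82855e-17
  f_B = (1/(3.38·√(2π)))·exp(−(35.0−29.55)²/(2·3.38²)) = 0.118030·exp(-1.29996) = 0.0321683
  f_C = (1/(3.38·√(2π)))·exp(−(35.0−33.23)²/(2·3.38²)) = 0.118030·exp(-0.13711) = 0.102907
  f_D = (1/(3.38·√(2π)))·exp(−(35.0−35.11)²/(2·3.38²)) = 0.118030·exp(-0.00053) = 0.117968
Weight by the priors:
  π_A·f_A = 0.31 × 8.82855e-17 = 2.73685e-17
  π_B·f_B = 0.06 × 0.0321683 = 0.0019301
  π_C·f_C = 0.22 × 0.102907 = 0.0226396
  π_D·f_D = 0.41 × 0.117968 = 0.0483668
Denominator: 2.73685e-17 + 0.0019301 + 0.0226396 + 0.0483668 = 0.0729364
Responsibility of Subgroup D: 0.0483668 / 0.0729364 ≈ 0.663

0.663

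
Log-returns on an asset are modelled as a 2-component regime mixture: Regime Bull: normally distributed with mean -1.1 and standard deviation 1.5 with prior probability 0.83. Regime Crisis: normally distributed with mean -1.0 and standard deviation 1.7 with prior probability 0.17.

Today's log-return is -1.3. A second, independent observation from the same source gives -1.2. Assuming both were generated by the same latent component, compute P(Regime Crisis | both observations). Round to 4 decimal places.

0.1362

P(component k | x) = P(Z=k)·f_k(x) / marginal(x), where marginal(x) = Σ_j P(Z=j)·f_j(x).
Since both observations come from the same component, the likelihood for component k is f_k(x₁)·f_k(x₂).
  f_Bull = [(1/(1.5·√(2π)))·exp(−(-1.3−-1.1)²/(2·1.5²)) = 0.265962·exp(-0.00889) = 0.263608] × [0.265371] = 0.0699539
  f_Crisis = [(1/(1.7·√(2π)))·exp(−(-1.3−-1.0)²/(2·1.7²)) = 0.234672·exp(-0.01557) = 0.231046] × [0.233054] = 0.0538461
Prior × likelihood for each component:
  P(Z=Bull)·f_Bull = 0.83 × 0.0699539 = 0.0580618
  P(Z=Crisis)·f_Crisis = 0.17 × 0.0538461 = 0.00915384
Marginal: 0.0580618 + 0.00915384 = 0.0672156
So the posterior for Regime Crisis is 0.00915384 / 0.0672156 ≈ 0.1362.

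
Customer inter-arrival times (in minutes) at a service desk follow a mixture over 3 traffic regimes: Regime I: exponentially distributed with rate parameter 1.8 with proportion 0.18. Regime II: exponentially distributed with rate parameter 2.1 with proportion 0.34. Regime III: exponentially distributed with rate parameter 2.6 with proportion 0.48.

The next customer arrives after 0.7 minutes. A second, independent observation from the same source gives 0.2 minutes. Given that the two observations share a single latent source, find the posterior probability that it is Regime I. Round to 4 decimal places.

0.1763

By Bayes' theorem, P(k | x) = π_k f_k(x) / Σ_j π_j f_j(x).
Since both observations come from the same component, the likelihood for component k is f_k(x₁)·f_k(x₂).
  L_I = [0.510577] × [1.25582] = 0.641192
  L_II = [0.482844] × [1.3798] = 0.666227
  L_III = [0.421267] × [1.54575] = 0.651175
Multiply by the mixture weights:
  π_I·L_I = 0.18 × 0.641192 = 0.115415
  π_II·L_II = 0.34 × 0.666227 = 0.226517
  π_III·L_III = 0.48 × 0.651175 = 0.312564
Denominator: 0.115415 + 0.226517 + 0.312564 = 0.654496
Responsibility of Regime I: 0.115415 / 0.654496 ≈ 0.1763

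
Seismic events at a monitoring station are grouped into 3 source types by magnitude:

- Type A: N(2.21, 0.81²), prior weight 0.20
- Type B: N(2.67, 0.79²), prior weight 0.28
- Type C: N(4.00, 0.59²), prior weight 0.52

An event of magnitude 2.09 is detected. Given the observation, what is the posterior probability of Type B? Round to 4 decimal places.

Apply Bayes' rule: the posterior for each component is proportional to its prior times its likelihood at x.
Component likelihoods at x = 2.09:
  f_A = (1/(0.81·√(2π)))·exp(−(2.09−2.21)²/(2·0.81²)) = 0.492521·exp(-0.01097) = 0.487146
  f_B = (1/(0.79·√(2π)))·exp(−(2.09−2.67)²/(2·0.79²)) = 0.504990·exp(-0.26951) = 0.385689
  f_C = (1/(0.59·√(2π)))·exp(−(2.09−4.00)²/(2·0.59²)) = 0.676173·exp(-5.24002) = 0.00358383
Weight by the priors:
  P(Z=A)·f_A = 0.20 × 0.487146 = 0.0974292
  P(Z=B)·f_B = 0.28 × 0.385689 = 0.107993
  P(Z=C)·f_C = 0.52 × 0.00358383 = 0.00186359
Sum: 0.0974292 + 0.107993 + 0.00186359 = 0.207286
P(Type B | x) ≈ 0.5210

0.5210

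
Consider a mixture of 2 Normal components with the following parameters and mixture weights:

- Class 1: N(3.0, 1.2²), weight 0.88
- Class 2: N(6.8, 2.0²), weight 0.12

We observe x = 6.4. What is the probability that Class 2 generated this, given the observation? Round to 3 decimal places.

The responsibility of component k is P(Z=k) f_k(x) divided by Σ_j P(Z=j) f_j(x).
Normal densities:
  f_1 = (1/(1.2·√(2π)))·exp(−(6.4−3.0)²/(2·1.2²)) = 0.332452·exp(-4.01389) = 0.00600508
  f_2 = (1/(2.0·√(2π)))·exp(−(6.4−6.8)²/(2·2.0²)) = 0.199471·exp(-0.02000) = 0.195521
Weight by the priors:
  P(Z=1)·f_1 = 0.88 × 0.00600508 = 0.00528447
  P(Z=2)·f_2 = 0.12 × 0.195521 = 0.0234626
Sum: 0.00528447 + 0.0234626 = 0.028747
P(Class 2 | x) ≈ 0.816

0.816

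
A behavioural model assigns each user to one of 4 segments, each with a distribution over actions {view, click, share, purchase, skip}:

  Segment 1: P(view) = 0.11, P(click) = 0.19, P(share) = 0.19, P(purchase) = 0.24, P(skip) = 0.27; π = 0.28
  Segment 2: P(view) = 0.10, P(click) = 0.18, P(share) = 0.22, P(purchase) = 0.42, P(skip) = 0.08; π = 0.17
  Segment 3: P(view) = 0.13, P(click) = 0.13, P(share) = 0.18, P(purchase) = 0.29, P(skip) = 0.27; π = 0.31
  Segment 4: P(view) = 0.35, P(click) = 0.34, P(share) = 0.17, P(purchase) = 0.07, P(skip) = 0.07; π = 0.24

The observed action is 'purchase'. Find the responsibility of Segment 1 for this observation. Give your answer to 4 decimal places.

0.2740

Apply Bayes' rule: the posterior for each component is proportional to its prior times its likelihood at x.
Component likelihoods at x = 'purchase':
  p_1 = P(purchase | comp) = 0.24
  p_2 = P(purchase | comp) = 0.42
  p_3 = P(purchase | comp) = 0.29
  p_4 = P(purchase | comp) = 0.07
Weight by the priors:
  w_1·p_1 = 0.28 × 0.24 = 0.0672
  w_2·p_2 = 0.17 × 0.42 = 0.0714
  w_3·p_3 = 0.31 × 0.29 = 0.0899
  w_4·p_4 = 0.24 × 0.07 = 0.0168
Sum: 0.0672 + 0.0714 + 0.0899 + 0.0168 = 0.2453
P(Segment 1 | 'purchase') = 0.0672 / 0.2453 ≈ 0.2740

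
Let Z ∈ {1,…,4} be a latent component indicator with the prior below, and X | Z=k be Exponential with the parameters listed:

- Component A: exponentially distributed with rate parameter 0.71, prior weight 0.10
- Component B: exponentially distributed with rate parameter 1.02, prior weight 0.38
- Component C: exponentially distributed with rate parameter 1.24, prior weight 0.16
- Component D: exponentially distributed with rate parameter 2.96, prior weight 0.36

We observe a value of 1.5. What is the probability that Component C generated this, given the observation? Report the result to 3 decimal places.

P(component k | x) = π_k·f_k(x) / marginal(x), where marginal(x) = Σ_j π_j·f_j(x).
Component likelihoods at x = 1.5:
  p_A = 0.244757
  p_B = 0.220866
  p_C = 0.193034
  p_D = 0.034916
Prior × likelihood for each component:
  π_A·p_A = 0.10 × 0.244757 = 0.0244757
  π_B·p_B = 0.38 × 0.220866 = 0.0839292
  π_C·p_C = 0.16 × 0.193034 = 0.0308854
  π_D·p_D = 0.36 × 0.034916 = 0.0125698
Marginal: 0.0244757 + 0.0839292 + 0.0308854 + 0.0125698 = 0.15186
P(Component C | the observation) ≈ 0.203

0.203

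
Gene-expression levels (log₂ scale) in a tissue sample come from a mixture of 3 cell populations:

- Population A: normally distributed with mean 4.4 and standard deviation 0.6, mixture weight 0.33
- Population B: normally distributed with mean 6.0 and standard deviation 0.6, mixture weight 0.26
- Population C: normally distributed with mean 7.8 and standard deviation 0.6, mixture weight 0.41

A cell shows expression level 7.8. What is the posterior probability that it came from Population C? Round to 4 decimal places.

0.9930

By Bayes' theorem, P(k | x) = π_k f_k(x) / Σ_j π_j f_j(x).
Evaluate each component's likelihood at the observed value:
  p_A = (1/(0.6·√(2π)))·exp(−(7.8−4.4)²/(2·0.6²)) = 0.664904·exp(-16.05556) = 7.07815e-08
  p_B = (1/(0.6·√(2π)))·exp(−(7.8−6.0)²/(2·0.6²)) = 0.664904·exp(-4.50000) = 0.00738641
  p_C = (1/(0.6·√(2π)))·exp(−(7.8−7.8)²/(2·0.6²)) = 0.664904·exp(-0.00000) = 0.664904
Prior × likelihood for each component:
  π_A·p_A = 0.33 × 7.07815e-08 = 2.33579e-08
  π_B·p_B = 0.26 × 0.00738641 = 0.00192047
  π_C·p_C = 0.41 × 0.664904 = 0.272611
Evidence: 2.33579e-08 + 0.00192047 + 0.272611 = 0.274531
So the posterior for Population C is 0.272611 / 0.274531 ≈ 0.9930.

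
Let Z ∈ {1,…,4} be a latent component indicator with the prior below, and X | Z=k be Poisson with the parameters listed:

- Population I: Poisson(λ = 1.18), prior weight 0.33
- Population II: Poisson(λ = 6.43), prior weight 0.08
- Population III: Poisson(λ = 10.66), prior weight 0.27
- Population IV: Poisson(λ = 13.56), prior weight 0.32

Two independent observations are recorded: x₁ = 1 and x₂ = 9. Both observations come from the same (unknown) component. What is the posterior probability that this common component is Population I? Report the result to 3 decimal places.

0.006

P(component k | x) = π_k·f_k(x) / marginal(x), where marginal(x) = Σ_j π_j·f_j(x).
Since both observations come from the same component, the likelihood for component k is f_k(x₁)·f_k(x₂).
  f_I = [0.362589] × [3.75584e-06] = 1.36183e-06
  f_II = [0.0103681] × [0.0834876] = 0.000865605
  f_III = [0.000250137] × [0.11494] = 2.87508e-05
  f_IV = [1.75076e-05] × [0.0551494] = 9.65534e-07
Weight by the priors:
  π_I·f_I = 0.33 × 1.36183e-06 = 4.49403e-07
  π_II·f_II = 0.08 × 0.000865605 = 6.92484e-05
  π_III·f_III = 0.27 × 2.87508e-05 = 7.76273e-06
  π_IV·f_IV = 0.32 × 9.65534e-07 = 3.08971e-07
Sum: 4.49403e-07 + 6.92484e-05 + 7.76273e-06 + 3.08971e-07 = 7.77695e-05
Responsibility of Population I: 4.49403e-07 / 7.77695e-05 ≈ 0.006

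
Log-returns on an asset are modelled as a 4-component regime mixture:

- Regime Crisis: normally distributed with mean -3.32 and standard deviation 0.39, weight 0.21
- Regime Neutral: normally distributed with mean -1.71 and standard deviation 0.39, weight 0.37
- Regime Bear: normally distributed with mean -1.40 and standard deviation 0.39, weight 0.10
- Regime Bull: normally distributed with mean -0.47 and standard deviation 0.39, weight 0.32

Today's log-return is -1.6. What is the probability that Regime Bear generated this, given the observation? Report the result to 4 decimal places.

The responsibility of component k is π_k f_k(x) divided by Σ_j π_j f_j(x).
Evaluate each component's likelihood at the observed value:
  f_Crisis = (1/(0.39·√(2π)))·exp(−(-1.6−-3.32)²/(2·0.39²)) = 1.022929·exp(-9.72518) = 6.11298e-05
  f_Neutral = (1/(0.39·√(2π)))·exp(−(-1.6−-1.71)²/(2·0.39²)) = 1.022929·exp(-0.03978) = 0.983039
  f_Bear = (1/(0.39·√(2π)))·exp(−(-1.6−-1.40)²/(2·0.39²)) = 1.022929·exp(-0.13149) = 0.89689
  f_Bull = (1/(0.39·√(2π)))·exp(−(-1.6−-0.47)²/(2·0.39²)) = 1.022929·exp(-4.19757) = 0.0153768
Weight by the priors:
  π_Crisis·f_Crisis = 0.21 × 6.11298e-05 = 1.28373e-05
  π_Neutral·f_Neutral = 0.37 × 0.983039 = 0.363724
  π_Bear·f_Bear = 0.10 × 0.89689 = 0.089689
  π_Bull·f_Bull = 0.32 × 0.0153768 = 0.00492057
Normaliser: 1.28373e-05 + 0.363724 + 0.089689 + 0.00492057 = 0.458347
P(Regime Bear | the observation) ≈ 0.1957

0.1957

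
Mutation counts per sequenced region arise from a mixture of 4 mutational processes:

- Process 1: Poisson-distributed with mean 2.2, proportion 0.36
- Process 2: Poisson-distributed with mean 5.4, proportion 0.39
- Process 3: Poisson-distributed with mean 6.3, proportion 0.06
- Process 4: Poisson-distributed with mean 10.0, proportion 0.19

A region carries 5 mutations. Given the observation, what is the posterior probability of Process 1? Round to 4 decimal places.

0.1699

By Bayes' theorem, P(k | x) = w_k f_k(x) / Σ_j w_j f_j(x).
Poisson probabilities:
  L_1 = e^(−2.2)·2.2^5/5! = 0.0475866
  L_2 = e^(−5.4)·5.4^5/5! = 0.172821
  L_3 = e^(−6.3)·6.3^5/5! = 0.151868
  L_4 = e^(−10.0)·10.0^5/5! = 0.0378333
Multiply by the mixture weights:
  w_1·L_1 = 0.36 × 0.0475866 = 0.0171312
  w_2·L_2 = 0.39 × 0.172821 = 0.0674003
  w_3·L_3 = 0.06 × 0.151868 = 0.00911208
  w_4·L_4 = 0.19 × 0.0378333 = 0.00718832
Evidence: 0.0171312 + 0.0674003 + 0.00911208 + 0.00718832 = 0.100832
Responsibility of Process 1: 0.0171312 / 0.100832 ≈ 0.1699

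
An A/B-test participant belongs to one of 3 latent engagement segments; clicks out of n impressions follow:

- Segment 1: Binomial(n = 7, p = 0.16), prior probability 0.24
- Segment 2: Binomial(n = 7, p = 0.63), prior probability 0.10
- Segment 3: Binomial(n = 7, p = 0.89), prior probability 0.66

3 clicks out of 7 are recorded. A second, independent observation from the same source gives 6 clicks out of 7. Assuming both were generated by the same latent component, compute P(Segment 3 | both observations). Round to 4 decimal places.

The responsibility of component k is w_k f_k(x) divided by Σ_j w_j f_j(x).
Since both observations come from the same component, the likelihood for component k is f_k(x₁)·f_k(x₂).
  L_1 = [C(7,3)·0.16^3·0.84^4 = 35·0.004096·0.497871 = 0.0713748] × [9.865e-05] = 7.04113e-06
  L_2 = [C(7,3)·0.63^3·0.37^4 = 35·0.250047·0.0187416 = 0.16402] × [0.161936] = 0.0265607
  L_3 = [C(7,3)·0.89^3·0.11^4 = 35·0.704969·0.00014641 = 0.00361251] × [0.382676] = 0.00138242
Unnormalised posteriors:
  w_1·L_1 = 0.24 × 7.04113e-06 = 1.68987e-06
  w_2·L_2 = 0.10 × 0.0265607 = 0.00265607
  w_3·L_3 = 0.66 × 0.00138242 = 0.000912396
Sum: 1.68987e-06 + 0.00265607 + 0.000912396 = 0.00357016
P(Segment 3 | data) ≈ 0.2556

0.2556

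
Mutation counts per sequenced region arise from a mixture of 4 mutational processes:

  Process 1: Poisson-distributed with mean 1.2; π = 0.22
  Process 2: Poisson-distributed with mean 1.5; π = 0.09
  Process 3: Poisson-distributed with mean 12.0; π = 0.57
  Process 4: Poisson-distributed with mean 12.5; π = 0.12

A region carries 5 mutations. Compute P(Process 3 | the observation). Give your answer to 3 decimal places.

0.658

By Bayes' theorem, P(k | x) = w_k f_k(x) / Σ_j w_j f_j(x).
Component likelihoods at x = 5 mutations:
  f_1 = e^(−1.2)·1.2^5/5! = 0.00624556
  f_2 = e^(−1.5)·1.5^5/5! = 0.01412
  f_3 = e^(−12.0)·12.0^5/5! = 0.0127406
  f_4 = e^(−12.5)·12.5^5/5! = 0.00947737
Multiply by the mixture weights:
  w_1·f_1 = 0.22 × 0.00624556 = 0.00137402
  w_2·f_2 = 0.09 × 0.01412 = 0.0012708
  w_3·f_3 = 0.57 × 0.0127406 = 0.00726216
  w_4·f_4 = 0.12 × 0.00947737 = 0.00113728
Evidence: 0.00137402 + 0.0012708 + 0.00726216 + 0.00113728 = 0.0110443
P(Process 3 | the observation) ≈ 0.658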